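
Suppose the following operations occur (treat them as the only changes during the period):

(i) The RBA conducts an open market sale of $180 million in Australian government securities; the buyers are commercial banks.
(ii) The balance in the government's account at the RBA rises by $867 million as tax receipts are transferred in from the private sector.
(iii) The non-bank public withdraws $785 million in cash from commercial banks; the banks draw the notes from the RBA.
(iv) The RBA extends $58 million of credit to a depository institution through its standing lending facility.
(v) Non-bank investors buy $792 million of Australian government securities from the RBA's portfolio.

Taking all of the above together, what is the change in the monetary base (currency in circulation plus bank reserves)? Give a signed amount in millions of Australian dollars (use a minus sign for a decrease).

-$1781 million

OMO sale (to banks) $180 million: RBA balance sheet contracts → −$180M.
Government account inflow $867 million: reserves shift to a non-base liability → −$867M.
Currency withdrawal $785 million: just a shift between currency and reserves — both are base money → 0.
Discount-window loan $58 million: RBA balance sheet expands → +$58M.
Asset sale (to non-banks) $792 million: RBA balance sheet contracts → −$792M.
Net: −180 − 867 + 0 + 58 − 792 = -$1781 million.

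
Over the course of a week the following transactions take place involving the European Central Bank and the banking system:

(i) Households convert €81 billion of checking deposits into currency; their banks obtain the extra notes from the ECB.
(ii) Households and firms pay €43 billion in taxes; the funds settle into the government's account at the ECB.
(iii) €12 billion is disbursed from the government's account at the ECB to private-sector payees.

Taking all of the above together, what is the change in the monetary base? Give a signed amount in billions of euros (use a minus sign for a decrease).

Currency withdrawal €81 billion: just a shift between currency and reserves — both are base money → 0.
Government account inflow €43 billion: reserves shift to a non-base liability → −€43B.
Government spending €12 billion: a non-base liability converts back to reserves → +€12B.
Net: 0 − 43 + 12 = -€31 billion.

-€31 billion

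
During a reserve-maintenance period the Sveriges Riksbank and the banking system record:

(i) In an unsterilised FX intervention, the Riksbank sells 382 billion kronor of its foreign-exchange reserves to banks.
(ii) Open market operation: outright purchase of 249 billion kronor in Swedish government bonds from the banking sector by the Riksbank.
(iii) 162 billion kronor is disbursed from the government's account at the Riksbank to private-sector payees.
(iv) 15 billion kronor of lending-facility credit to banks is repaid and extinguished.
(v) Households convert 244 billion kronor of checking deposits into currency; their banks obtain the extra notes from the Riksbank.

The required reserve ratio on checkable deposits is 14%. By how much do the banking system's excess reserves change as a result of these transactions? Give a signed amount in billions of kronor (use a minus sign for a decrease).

FX sale 382 billion kronor: reserves −382B, deposits 0.
OMO purchase (from banks) 249 billion kronor: reserves +249B, deposits 0.
Government spending 162 billion kronor: reserves +162B, deposits +162B.
Discount-window repayment 15 billion kronor: reserves −15B, deposits 0.
Currency withdrawal 244 billion kronor: reserves −244B, deposits −244B.
Totals: Δreserves = −230B, Δdeposits = −82B.
Δrequired reserves = 14% × −82B = −11.48B.
Δexcess reserves = Δreserves − Δrequired = −230B − (−11.48B) = -218.52 billion.

-218.52 billion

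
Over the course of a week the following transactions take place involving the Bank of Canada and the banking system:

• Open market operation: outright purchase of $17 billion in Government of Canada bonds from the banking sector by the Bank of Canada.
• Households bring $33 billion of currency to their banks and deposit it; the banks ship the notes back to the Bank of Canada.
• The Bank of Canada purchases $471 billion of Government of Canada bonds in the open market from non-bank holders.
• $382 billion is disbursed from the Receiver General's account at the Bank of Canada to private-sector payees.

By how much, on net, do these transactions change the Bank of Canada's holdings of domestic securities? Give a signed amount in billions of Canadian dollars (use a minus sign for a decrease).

OMO purchase (from banks) $17 billion: securities added to the Bank of Canada's portfolio → +$17B.
Currency deposit $33 billion: the Bank of Canada's securities portfolio is untouched → 0.
Asset purchase (from non-banks) $471 billion: securities added to the Bank of Canada's portfolio → +$471B.
Government spending $382 billion: the Bank of Canada's securities portfolio is untouched → 0.
Net: 17 + 0 + 471 + 0 = +$488 billion.

+$488 billion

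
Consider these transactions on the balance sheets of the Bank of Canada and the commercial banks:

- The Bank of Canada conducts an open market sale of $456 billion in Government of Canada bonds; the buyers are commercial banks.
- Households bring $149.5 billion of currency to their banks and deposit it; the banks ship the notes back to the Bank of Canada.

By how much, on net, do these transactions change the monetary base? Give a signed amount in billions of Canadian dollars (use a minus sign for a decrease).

-$456 billion

Bank of Canada balance sheet:
  Assets:      Securities −$456B
  Liabilities: Bank reserves −$306.5B, Currency in circulation −$149.5B
Commercial banking system:
  Assets:      Reserves at CB −$306.5B, Securities +$456B
  Liabilities: Checkable deposits +$149.5B
Monetary base = currency + reserves: −$149.5B + (−$306.5B) = -$456 billion.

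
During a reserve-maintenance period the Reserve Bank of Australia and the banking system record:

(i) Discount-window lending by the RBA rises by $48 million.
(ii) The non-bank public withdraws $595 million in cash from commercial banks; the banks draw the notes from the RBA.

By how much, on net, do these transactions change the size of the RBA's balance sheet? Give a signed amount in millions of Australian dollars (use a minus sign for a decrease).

RBA balance sheet:
  Assets:      Loans to banks +$48M
  Liabilities: Bank reserves −$547M, Currency in circulation +$595M
Commercial banking system:
  Assets:      Reserves at CB −$547M
  Liabilities: Checkable deposits −$595M, Borrowings from CB +$48M
Change in total RBA assets = +$48 million.

+$48 million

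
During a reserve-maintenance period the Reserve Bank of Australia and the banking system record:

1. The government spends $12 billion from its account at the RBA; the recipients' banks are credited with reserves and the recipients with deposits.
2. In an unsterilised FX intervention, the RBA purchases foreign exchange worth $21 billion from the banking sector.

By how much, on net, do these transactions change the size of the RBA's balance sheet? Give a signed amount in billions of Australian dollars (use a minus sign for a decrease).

Government spending $12 billion: only the composition of liabilities changes → 0.
FX purchase $21 billion: an RBA asset is acquired → +$21B.
Net: 0 + 21 = +$21 billion.

+$21 billion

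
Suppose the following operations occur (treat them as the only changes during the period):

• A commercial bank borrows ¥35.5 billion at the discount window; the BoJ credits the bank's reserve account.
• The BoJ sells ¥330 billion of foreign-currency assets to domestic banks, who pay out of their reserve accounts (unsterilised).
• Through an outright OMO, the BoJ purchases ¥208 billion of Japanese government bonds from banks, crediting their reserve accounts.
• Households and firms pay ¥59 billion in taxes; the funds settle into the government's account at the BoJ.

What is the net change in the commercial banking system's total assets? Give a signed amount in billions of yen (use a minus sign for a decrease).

-¥23.5 billion

BoJ balance sheet:
  Assets:      Securities +¥208B, Loans to banks +¥35.5B, Foreign assets −¥330B
  Liabilities: Bank reserves −¥145.5B, Government deposits +¥59B
Commercial banking system:
  Assets:      Reserves at CB −¥145.5B, Securities −¥208B, Foreign assets +¥330B
  Liabilities: Checkable deposits −¥59B, Borrowings from CB +¥35.5B
Change in total bank assets = -¥23.5 billion.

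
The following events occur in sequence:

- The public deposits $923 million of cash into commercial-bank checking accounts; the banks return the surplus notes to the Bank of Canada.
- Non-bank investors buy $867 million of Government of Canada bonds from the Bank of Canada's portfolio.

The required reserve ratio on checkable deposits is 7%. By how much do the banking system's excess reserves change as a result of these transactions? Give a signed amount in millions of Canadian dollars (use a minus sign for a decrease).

Currency deposit $923 million: reserves +$923M, deposits +$923M.
Asset sale (to non-banks) $867 million: reserves −$867M, deposits −$867M.
Totals: Δreserves = +$56M, Δdeposits = +$56M.
Δrequired reserves = 7% × +$56M = +$3.92M.
Δexcess reserves = Δreserves − Δrequired = +$56M − (+$3.92M) = +$52.08 million.

+$52.08 million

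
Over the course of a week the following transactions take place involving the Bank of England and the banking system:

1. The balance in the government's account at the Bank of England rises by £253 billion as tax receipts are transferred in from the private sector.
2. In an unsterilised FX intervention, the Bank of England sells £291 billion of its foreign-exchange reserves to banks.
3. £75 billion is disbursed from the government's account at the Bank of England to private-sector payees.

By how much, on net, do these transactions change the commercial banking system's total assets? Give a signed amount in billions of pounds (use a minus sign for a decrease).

-£178 billion

Government account inflow £253 billion: bank balance sheets shrink → −£253B.
FX sale £291 billion: just an asset swap on bank balance sheets → 0.
Government spending £75 billion: bank balance sheets expand → +£75B.
Net: −253 + 0 + 75 = -£178 billion.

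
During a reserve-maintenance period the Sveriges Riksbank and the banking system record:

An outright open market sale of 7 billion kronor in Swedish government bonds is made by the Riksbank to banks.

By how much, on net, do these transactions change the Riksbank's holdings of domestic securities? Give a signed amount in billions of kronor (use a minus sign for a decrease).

-7 billion

OMO sale (to banks) 7 billion kronor: securities removed from the Riksbank's portfolio → −7B.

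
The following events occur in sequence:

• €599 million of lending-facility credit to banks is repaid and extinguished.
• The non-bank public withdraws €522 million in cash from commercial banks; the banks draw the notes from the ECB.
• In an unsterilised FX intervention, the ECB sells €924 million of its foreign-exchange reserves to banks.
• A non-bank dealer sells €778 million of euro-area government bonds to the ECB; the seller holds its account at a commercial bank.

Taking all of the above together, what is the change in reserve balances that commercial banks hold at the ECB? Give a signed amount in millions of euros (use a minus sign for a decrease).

Discount-window repayment €599 million: repayment is debited from reserves → −€599M.
Currency withdrawal €522 million: banks swap reserves for currency → −€522M.
FX sale €924 million: the buying banks pay out of their reserve balances → −€924M.
Asset purchase (from non-banks) €778 million: the ECB pays by crediting reserve accounts → +€778M.
Net: −599 − 522 − 924 + 778 = -€1267 million.

-€1267 million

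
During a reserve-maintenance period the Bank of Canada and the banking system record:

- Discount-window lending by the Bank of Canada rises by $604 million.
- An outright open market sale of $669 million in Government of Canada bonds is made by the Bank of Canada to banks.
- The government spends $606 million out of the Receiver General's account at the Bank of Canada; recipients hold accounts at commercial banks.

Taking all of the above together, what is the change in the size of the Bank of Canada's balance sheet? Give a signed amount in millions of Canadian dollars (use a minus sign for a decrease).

Discount-window loan $604 million: a Bank of Canada asset is acquired → +$604M.
OMO sale (to banks) $669 million: a Bank of Canada asset is shed → −$669M.
Government spending $606 million: only the composition of liabilities changes → 0.
Net: 604 − 669 + 0 = -$65 million.

-$65 million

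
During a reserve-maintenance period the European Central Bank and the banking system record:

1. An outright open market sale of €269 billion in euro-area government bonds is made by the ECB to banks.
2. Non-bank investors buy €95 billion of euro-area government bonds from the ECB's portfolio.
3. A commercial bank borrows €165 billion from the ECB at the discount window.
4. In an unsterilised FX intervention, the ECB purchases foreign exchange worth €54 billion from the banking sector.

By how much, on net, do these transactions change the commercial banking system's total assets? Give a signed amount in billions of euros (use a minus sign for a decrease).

ECB balance sheet:
  Assets:      Securities −€364B, Loans to banks +€165B, Foreign assets +€54B
  Liabilities: Bank reserves −€145B
Commercial banking system:
  Assets:      Reserves at CB −€145B, Securities +€269B, Foreign assets −€54B
  Liabilities: Checkable deposits −€95B, Borrowings from CB +€165B
Change in total bank assets = +€70 billion.

+€70 billion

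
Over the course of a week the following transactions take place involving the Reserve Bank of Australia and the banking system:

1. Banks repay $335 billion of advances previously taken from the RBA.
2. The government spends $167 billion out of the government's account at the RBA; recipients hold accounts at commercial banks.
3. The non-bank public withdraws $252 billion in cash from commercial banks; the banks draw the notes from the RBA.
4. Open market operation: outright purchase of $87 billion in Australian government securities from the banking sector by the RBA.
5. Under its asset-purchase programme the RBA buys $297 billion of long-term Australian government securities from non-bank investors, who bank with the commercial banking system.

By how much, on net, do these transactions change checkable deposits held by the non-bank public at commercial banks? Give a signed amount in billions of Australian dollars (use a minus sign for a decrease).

Discount-window repayment $335 billion: the counterparty is a bank, so public deposits are unchanged → 0.
Government spending $167 billion: non-bank counterparties' bank balances rise → +$167B.
Currency withdrawal $252 billion: non-bank counterparties' bank balances fall → −$252B.
OMO purchase (from banks) $87 billion: the counterparty is a bank, so public deposits are unchanged → 0.
Asset purchase (from non-banks) $297 billion: non-bank counterparties' bank balances rise → +$297B.
Net: 0 + 167 − 252 + 0 + 297 = +$212 billion.

+$212 billion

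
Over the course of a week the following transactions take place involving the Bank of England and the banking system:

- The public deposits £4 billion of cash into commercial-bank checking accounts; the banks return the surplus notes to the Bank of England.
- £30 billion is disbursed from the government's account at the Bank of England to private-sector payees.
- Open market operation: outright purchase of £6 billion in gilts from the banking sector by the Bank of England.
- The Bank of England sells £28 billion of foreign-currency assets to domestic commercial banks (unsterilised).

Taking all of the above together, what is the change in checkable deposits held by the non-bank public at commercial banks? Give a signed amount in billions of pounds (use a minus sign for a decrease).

+£34 billion

Currency deposit £4 billion: non-bank counterparties' bank balances rise → +£4B.
Government spending £30 billion: non-bank counterparties' bank balances rise → +£30B.
OMO purchase (from banks) £6 billion: the counterparty is a bank, so public deposits are unchanged → 0.
FX sale £28 billion: the counterparty is a bank, so public deposits are unchanged → 0.
Net: 4 + 30 + 0 + 0 = +£34 billion.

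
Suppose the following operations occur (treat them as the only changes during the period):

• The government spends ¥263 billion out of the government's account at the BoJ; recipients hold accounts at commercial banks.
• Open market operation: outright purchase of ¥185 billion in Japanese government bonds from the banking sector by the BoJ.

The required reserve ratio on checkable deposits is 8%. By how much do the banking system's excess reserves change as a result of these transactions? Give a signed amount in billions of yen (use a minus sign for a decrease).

+¥426.96 billion

Government spending ¥263 billion: reserves +¥263B, deposits +¥263B.
OMO purchase (from banks) ¥185 billion: reserves +¥185B, deposits 0.
Totals: Δreserves = +¥448B, Δdeposits = +¥263B.
Δrequired reserves = 8% × +¥263B = +¥21.04B.
Δexcess reserves = Δreserves − Δrequired = +¥448B − (+¥21.04B) = +¥426.96 billion.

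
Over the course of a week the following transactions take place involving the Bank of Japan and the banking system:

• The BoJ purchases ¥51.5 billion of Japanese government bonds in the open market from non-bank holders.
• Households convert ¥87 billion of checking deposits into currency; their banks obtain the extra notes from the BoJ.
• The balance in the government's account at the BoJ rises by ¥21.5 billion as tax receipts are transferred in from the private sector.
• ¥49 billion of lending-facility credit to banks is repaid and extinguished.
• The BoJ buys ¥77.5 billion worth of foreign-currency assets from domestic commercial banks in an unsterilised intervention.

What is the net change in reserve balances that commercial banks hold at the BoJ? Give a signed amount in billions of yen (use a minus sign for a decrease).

BoJ balance sheet:
  Assets:      Securities +¥51.5B, Loans to banks −¥49B, Foreign assets +¥77.5B
  Liabilities: Bank reserves −¥28.5B, Currency in circulation +¥87B, Government deposits +¥21.5B
Commercial banking system:
  Assets:      Reserves at CB −¥28.5B, Foreign assets −¥77.5B
  Liabilities: Checkable deposits −¥57B, Borrowings from CB −¥49B
So the change in reserve balances that commercial banks hold at the BoJ is -¥28.5 billion.

-¥28.5 billion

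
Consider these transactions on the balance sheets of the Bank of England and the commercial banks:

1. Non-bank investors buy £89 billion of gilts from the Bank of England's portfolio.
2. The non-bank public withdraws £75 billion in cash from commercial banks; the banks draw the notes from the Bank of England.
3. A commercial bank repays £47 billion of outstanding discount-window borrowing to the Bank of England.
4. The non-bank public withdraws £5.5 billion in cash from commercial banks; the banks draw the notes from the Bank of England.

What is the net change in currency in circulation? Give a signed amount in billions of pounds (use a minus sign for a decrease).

+£80.5 billion

Bank of England balance sheet:
  Assets:      Securities −£89B, Loans to banks −£47B
  Liabilities: Bank reserves −£216.5B, Currency in circulation +£80.5B
So the change in currency in circulation is +£80.5 billion.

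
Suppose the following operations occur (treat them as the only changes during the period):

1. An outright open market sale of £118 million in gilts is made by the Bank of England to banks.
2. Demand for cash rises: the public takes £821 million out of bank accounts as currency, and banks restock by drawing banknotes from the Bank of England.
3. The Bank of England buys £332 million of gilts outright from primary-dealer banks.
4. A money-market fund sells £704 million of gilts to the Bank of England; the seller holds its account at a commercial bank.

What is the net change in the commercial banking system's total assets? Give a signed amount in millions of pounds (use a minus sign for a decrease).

-£117 million

Bank of England balance sheet:
  Assets:      Securities +£918M
  Liabilities: Bank reserves +£97M, Currency in circulation +£821M
Commercial banking system:
  Assets:      Reserves at CB +£97M, Securities −£214M
  Liabilities: Checkable deposits −£117M
Change in total bank assets = -£117 million.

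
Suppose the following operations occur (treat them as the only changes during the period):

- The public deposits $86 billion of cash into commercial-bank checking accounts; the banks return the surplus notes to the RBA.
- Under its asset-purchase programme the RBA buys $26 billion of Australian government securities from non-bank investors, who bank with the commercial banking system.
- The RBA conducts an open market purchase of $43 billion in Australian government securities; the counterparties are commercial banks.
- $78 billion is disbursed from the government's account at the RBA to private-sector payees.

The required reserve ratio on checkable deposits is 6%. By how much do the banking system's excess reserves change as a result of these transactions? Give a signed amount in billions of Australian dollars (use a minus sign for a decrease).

+$221.6 billion

Currency deposit $86 billion: reserves +$86B, deposits +$86B.
Asset purchase (from non-banks) $26 billion: reserves +$26B, deposits +$26B.
OMO purchase (from banks) $43 billion: reserves +$43B, deposits 0.
Government spending $78 billion: reserves +$78B, deposits +$78B.
Totals: Δreserves = +$233B, Δdeposits = +$190B.
Δrequired reserves = 6% × +$190B = +$11.4B.
Δexcess reserves = Δreserves − Δrequired = +$233B − (+$11.4B) = +$221.6 billion.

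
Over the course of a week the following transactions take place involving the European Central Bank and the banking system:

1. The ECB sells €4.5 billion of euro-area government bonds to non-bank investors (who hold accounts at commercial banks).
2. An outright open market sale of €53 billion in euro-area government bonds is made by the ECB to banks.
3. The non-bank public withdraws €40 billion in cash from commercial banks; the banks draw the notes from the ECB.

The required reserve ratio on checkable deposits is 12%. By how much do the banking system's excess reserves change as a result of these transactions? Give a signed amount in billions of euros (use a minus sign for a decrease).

Asset sale (to non-banks) €4.5 billion: reserves −€4.5B, deposits −€4.5B.
OMO sale (to banks) €53 billion: reserves −€53B, deposits 0.
Currency withdrawal €40 billion: reserves −€40B, deposits −€40B.
Totals: Δreserves = −€97.5B, Δdeposits = −€44.5B.
Δrequired reserves = 12% × −€44.5B = −€5.34B.
Δexcess reserves = Δreserves − Δrequired = −€97.5B − (−€5.34B) = -€92.16 billion.

-€92.16 billion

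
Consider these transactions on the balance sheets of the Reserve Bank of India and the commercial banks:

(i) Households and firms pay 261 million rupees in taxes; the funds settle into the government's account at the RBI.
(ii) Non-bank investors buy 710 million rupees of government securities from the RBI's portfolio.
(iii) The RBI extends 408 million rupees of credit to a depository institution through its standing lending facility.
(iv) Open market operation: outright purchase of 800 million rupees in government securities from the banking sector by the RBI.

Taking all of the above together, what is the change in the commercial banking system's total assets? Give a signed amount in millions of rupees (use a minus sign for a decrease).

-563 million

RBI balance sheet:
  Assets:      Securities +90M, Loans to banks +408M
  Liabilities: Bank reserves +237M, Government deposits +261M
Commercial banking system:
  Assets:      Reserves at CB +237M, Securities −800M
  Liabilities: Checkable deposits −971M, Borrowings from CB +408M
Change in total bank assets = -563 million.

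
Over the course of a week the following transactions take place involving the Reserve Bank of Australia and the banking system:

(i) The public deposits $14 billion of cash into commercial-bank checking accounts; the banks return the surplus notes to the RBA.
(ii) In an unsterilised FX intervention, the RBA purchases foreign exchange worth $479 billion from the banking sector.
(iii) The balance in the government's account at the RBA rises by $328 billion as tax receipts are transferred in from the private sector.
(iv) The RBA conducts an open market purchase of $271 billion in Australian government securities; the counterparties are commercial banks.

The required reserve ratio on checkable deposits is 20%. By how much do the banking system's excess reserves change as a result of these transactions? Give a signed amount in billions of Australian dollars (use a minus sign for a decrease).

Currency deposit $14 billion: reserves +$14B, deposits +$14B.
FX purchase $479 billion: reserves +$479B, deposits 0.
Government account inflow $328 billion: reserves −$328B, deposits −$328B.
OMO purchase (from banks) $271 billion: reserves +$271B, deposits 0.
Totals: Δreserves = +$436B, Δdeposits = −$314B.
Δrequired reserves = 20% × −$314B = −$62.8B.
Δexcess reserves = Δreserves − Δrequired = +$436B − (−$62.8B) = +$498.8 billion.

+$498.8 billion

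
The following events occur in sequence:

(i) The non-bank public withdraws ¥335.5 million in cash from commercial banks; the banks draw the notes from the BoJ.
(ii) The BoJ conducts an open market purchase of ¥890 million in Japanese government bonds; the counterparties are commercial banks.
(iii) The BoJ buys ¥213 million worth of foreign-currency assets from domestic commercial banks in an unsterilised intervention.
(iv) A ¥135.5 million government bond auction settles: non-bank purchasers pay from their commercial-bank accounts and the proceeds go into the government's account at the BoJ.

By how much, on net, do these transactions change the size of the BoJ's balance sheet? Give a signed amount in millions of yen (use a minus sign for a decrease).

BoJ balance sheet:
  Assets:      Securities +¥890M, Foreign assets +¥213M
  Liabilities: Bank reserves +¥632M, Currency in circulation +¥335.5M, Government deposits +¥135.5M
Commercial banking system:
  Assets:      Reserves at CB +¥632M, Securities −¥890M, Foreign assets −¥213M
  Liabilities: Checkable deposits −¥471M
Change in total BoJ assets = +¥1103 million.

+¥1103 million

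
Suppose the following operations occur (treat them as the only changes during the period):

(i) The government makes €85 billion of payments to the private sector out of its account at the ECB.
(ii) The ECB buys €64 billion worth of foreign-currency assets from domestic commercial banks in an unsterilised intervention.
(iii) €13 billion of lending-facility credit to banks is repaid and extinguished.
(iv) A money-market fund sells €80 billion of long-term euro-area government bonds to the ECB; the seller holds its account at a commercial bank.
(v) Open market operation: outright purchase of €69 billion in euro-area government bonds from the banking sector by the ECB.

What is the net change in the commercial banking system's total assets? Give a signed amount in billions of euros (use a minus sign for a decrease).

ECB balance sheet:
  Assets:      Securities +€149B, Loans to banks −€13B, Foreign assets +€64B
  Liabilities: Bank reserves +€285B, Government deposits −€85B
Commercial banking system:
  Assets:      Reserves at CB +€285B, Securities −€69B, Foreign assets −€64B
  Liabilities: Checkable deposits +€165B, Borrowings from CB −€13B
Change in total bank assets = +€152 billion.

+€152 billion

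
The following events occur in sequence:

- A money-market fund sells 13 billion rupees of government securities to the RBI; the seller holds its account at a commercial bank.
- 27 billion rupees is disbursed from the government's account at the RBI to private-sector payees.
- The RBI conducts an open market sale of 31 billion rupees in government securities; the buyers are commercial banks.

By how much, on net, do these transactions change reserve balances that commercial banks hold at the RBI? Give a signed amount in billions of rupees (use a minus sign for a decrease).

Asset purchase (from non-banks) 13 billion rupees: the RBI pays by crediting reserve accounts → +13B.
Government spending 27 billion rupees: government payments flow into bank reserve accounts → +27B.
OMO sale (to banks) 31 billion rupees: the buying banks pay out of their reserve balances → −31B.
Net: 13 + 27 − 31 = +9 billion.

+9 billion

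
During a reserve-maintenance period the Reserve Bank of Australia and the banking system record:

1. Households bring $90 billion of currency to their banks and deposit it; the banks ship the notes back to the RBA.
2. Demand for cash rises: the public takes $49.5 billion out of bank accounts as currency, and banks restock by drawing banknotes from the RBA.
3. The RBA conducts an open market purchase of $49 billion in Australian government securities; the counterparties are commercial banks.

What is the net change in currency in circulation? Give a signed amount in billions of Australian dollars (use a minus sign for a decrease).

RBA balance sheet:
  Assets:      Securities +$49B
  Liabilities: Bank reserves +$89.5B, Currency in circulation −$40.5B
Commercial banking system:
  Assets:      Reserves at CB +$89.5B, Securities −$49B
  Liabilities: Checkable deposits +$40.5B
So the change in currency in circulation is -$40.5 billion.

-$40.5 billion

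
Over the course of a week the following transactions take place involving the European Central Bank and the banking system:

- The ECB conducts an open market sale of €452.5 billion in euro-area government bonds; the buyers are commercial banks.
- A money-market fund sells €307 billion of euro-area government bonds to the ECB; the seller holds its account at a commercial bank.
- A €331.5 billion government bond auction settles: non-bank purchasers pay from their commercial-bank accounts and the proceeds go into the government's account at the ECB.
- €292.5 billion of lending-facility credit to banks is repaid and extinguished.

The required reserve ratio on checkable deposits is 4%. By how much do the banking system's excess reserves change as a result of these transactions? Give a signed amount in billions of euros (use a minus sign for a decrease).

-€768.52 billion

OMO sale (to banks) €452.5 billion: reserves −€452.5B, deposits 0.
Asset purchase (from non-banks) €307 billion: reserves +€307B, deposits +€307B.
Government account inflow €331.5 billion: reserves −€331.5B, deposits −€331.5B.
Discount-window repayment €292.5 billion: reserves −€292.5B, deposits 0.
Totals: Δreserves = −€769.5B, Δdeposits = −€24.5B.
Δrequired reserves = 4% × −€24.5B = −€0.98B.
Δexcess reserves = Δreserves − Δrequired = −€769.5B − (−€0.98B) = -€768.52 billion.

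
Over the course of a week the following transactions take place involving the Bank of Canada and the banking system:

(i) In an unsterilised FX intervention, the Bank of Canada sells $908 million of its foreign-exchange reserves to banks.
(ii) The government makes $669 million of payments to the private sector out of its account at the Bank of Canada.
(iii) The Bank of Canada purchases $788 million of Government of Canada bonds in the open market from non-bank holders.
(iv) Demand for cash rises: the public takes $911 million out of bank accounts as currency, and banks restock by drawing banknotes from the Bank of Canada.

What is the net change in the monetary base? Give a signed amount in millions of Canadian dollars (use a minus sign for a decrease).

Bank of Canada balance sheet:
  Assets:      Securities +$788M, Foreign assets −$908M
  Liabilities: Bank reserves −$362M, Currency in circulation +$911M, Government deposits −$669M
Commercial banking system:
  Assets:      Reserves at CB −$362M, Foreign assets +$908M
  Liabilities: Checkable deposits +$546M
Monetary base = currency + reserves: +$911M + (−$362M) = +$549 million.

+$549 million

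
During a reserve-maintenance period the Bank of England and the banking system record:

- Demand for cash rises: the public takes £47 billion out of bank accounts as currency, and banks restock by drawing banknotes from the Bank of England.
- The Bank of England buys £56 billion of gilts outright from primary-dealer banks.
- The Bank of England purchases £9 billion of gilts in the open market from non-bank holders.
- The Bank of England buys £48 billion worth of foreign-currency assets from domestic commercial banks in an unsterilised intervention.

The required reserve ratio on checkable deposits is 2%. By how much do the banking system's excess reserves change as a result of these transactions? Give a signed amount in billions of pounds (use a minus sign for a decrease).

Currency withdrawal £47 billion: reserves −£47B, deposits −£47B.
OMO purchase (from banks) £56 billion: reserves +£56B, deposits 0.
Asset purchase (from non-banks) £9 billion: reserves +£9B, deposits +£9B.
FX purchase £48 billion: reserves +£48B, deposits 0.
Totals: Δreserves = +£66B, Δdeposits = −£38B.
Δrequired reserves = 2% × −£38B = −£0.76B.
Δexcess reserves = Δreserves − Δrequired = +£66B − (−£0.76B) = +£66.76 billion.

+£66.76 billion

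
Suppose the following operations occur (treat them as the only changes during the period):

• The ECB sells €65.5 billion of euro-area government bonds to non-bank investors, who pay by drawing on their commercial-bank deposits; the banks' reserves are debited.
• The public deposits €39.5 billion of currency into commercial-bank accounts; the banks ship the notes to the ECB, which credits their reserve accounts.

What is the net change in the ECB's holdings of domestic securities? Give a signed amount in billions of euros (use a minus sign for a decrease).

-€65.5 billion

ECB balance sheet:
  Assets:      Securities −€65.5B
  Liabilities: Bank reserves −€26B, Currency in circulation −€39.5B
So the change in the ECB's holdings of domestic securities is -€65.5 billion.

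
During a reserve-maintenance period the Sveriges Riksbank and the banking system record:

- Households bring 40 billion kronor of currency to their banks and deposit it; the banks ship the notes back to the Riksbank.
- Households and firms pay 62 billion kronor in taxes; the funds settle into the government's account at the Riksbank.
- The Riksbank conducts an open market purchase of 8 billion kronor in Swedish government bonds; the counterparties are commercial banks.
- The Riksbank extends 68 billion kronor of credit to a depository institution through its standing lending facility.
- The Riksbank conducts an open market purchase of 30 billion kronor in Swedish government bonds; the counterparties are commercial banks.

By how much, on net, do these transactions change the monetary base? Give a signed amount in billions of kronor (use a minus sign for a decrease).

+44 billion

Currency deposit 40 billion kronor: just a shift between currency and reserves — both are base money → 0.
Government account inflow 62 billion kronor: reserves shift to a non-base liability → −62B.
OMO purchase (from banks) 8 billion kronor: Riksbank balance sheet expands → +8B.
Discount-window loan 68 billion kronor: Riksbank balance sheet expands → +68B.
OMO purchase (from banks) 30 billion kronor: Riksbank balance sheet expands → +30B.
Net: 0 − 62 + 8 + 68 + 30 = +44 billion.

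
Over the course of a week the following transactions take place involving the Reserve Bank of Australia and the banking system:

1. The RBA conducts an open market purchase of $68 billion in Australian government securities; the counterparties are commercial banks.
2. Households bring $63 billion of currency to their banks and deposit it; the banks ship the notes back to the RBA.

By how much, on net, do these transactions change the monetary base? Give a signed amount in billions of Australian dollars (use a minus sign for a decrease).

OMO purchase (from banks) $68 billion: RBA balance sheet expands → +$68B.
Currency deposit $63 billion: just a shift between currency and reserves — both are base money → 0.
Net: 68 + 0 = +$68 billion.

+$68 billion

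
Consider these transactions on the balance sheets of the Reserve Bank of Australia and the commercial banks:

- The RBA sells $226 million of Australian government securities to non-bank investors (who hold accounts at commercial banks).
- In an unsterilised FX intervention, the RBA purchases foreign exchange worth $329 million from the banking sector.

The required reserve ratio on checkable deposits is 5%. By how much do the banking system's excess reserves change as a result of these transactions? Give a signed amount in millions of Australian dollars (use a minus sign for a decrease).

Asset sale (to non-banks) $226 million: reserves −$226M, deposits −$226M.
FX purchase $329 million: reserves +$329M, deposits 0.
Totals: Δreserves = +$103M, Δdeposits = −$226M.
Δrequired reserves = 5% × −$226M = −$11.3M.
Δexcess reserves = Δreserves − Δrequired = +$103M − (−$11.3M) = +$114.3 million.

+$114.3 million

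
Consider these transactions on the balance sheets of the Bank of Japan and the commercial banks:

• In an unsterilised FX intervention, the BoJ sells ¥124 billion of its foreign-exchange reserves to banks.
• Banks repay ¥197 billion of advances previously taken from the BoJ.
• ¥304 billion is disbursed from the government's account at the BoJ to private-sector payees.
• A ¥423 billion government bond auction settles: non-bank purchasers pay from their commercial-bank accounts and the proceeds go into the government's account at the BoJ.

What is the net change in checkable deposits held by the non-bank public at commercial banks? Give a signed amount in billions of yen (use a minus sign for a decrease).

-¥119 billion

BoJ balance sheet:
  Assets:      Loans to banks −¥197B, Foreign assets −¥124B
  Liabilities: Bank reserves −¥440B, Government deposits +¥119B
Commercial banking system:
  Assets:      Reserves at CB −¥440B, Foreign assets +¥124B
  Liabilities: Checkable deposits −¥119B, Borrowings from CB −¥197B
So the change in checkable deposits held by the non-bank public at commercial banks is -¥119 billion.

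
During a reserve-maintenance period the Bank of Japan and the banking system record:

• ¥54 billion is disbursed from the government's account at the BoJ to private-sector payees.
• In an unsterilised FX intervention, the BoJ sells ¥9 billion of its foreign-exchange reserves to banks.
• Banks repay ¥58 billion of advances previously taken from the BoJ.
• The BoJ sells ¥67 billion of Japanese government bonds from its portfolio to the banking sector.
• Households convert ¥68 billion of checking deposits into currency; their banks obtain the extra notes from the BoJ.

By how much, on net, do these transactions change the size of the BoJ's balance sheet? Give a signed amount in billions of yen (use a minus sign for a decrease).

Government spending ¥54 billion: only the composition of liabilities changes → 0.
FX sale ¥9 billion: a BoJ asset is shed → −¥9B.
Discount-window repayment ¥58 billion: a BoJ asset is shed → −¥58B.
OMO sale (to banks) ¥67 billion: a BoJ asset is shed → −¥67B.
Currency withdrawal ¥68 billion: only the composition of liabilities changes → 0.
Net: 0 − 9 − 58 − 67 + 0 = -¥134 billion.

-¥134 billion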